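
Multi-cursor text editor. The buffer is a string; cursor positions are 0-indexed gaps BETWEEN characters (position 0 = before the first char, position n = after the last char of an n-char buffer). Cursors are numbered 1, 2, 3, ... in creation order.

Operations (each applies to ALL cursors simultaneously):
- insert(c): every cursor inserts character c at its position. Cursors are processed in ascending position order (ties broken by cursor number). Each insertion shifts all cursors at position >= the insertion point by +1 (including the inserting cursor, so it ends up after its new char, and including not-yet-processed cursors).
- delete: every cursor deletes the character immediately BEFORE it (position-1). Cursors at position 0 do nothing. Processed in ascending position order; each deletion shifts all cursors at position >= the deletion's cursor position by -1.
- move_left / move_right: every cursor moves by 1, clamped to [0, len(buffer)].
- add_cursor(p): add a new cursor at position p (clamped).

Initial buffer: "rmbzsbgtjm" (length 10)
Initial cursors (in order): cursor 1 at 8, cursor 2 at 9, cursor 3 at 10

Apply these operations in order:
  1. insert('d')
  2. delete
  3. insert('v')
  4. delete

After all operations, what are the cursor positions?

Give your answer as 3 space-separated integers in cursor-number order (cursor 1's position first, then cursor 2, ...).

After op 1 (insert('d')): buffer="rmbzsbgtdjdmd" (len 13), cursors c1@9 c2@11 c3@13, authorship ........1.2.3
After op 2 (delete): buffer="rmbzsbgtjm" (len 10), cursors c1@8 c2@9 c3@10, authorship ..........
After op 3 (insert('v')): buffer="rmbzsbgtvjvmv" (len 13), cursors c1@9 c2@11 c3@13, authorship ........1.2.3
After op 4 (delete): buffer="rmbzsbgtjm" (len 10), cursors c1@8 c2@9 c3@10, authorship ..........

Answer: 8 9 10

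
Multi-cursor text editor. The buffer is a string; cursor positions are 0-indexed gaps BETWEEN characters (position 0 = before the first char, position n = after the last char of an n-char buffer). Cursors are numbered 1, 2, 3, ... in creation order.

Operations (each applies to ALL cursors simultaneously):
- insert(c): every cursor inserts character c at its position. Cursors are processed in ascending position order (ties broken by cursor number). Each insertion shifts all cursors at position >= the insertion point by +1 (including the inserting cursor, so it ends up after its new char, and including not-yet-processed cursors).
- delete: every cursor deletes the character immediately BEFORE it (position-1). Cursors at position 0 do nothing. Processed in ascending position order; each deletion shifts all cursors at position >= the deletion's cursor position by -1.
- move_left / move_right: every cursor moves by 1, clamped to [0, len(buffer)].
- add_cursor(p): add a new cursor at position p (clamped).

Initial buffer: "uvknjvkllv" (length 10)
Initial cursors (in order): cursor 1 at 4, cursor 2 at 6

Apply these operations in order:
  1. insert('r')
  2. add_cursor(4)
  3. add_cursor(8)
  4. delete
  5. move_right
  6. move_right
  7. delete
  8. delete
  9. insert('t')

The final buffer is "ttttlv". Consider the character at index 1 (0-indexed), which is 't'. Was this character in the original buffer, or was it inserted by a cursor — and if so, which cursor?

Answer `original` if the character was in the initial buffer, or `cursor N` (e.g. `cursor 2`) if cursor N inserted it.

After op 1 (insert('r')): buffer="uvknrjvrkllv" (len 12), cursors c1@5 c2@8, authorship ....1..2....
After op 2 (add_cursor(4)): buffer="uvknrjvrkllv" (len 12), cursors c3@4 c1@5 c2@8, authorship ....1..2....
After op 3 (add_cursor(8)): buffer="uvknrjvrkllv" (len 12), cursors c3@4 c1@5 c2@8 c4@8, authorship ....1..2....
After op 4 (delete): buffer="uvkjkllv" (len 8), cursors c1@3 c3@3 c2@4 c4@4, authorship ........
After op 5 (move_right): buffer="uvkjkllv" (len 8), cursors c1@4 c3@4 c2@5 c4@5, authorship ........
After op 6 (move_right): buffer="uvkjkllv" (len 8), cursors c1@5 c3@5 c2@6 c4@6, authorship ........
After op 7 (delete): buffer="uvlv" (len 4), cursors c1@2 c2@2 c3@2 c4@2, authorship ....
After op 8 (delete): buffer="lv" (len 2), cursors c1@0 c2@0 c3@0 c4@0, authorship ..
After op 9 (insert('t')): buffer="ttttlv" (len 6), cursors c1@4 c2@4 c3@4 c4@4, authorship 1234..
Authorship (.=original, N=cursor N): 1 2 3 4 . .
Index 1: author = 2

Answer: cursor 2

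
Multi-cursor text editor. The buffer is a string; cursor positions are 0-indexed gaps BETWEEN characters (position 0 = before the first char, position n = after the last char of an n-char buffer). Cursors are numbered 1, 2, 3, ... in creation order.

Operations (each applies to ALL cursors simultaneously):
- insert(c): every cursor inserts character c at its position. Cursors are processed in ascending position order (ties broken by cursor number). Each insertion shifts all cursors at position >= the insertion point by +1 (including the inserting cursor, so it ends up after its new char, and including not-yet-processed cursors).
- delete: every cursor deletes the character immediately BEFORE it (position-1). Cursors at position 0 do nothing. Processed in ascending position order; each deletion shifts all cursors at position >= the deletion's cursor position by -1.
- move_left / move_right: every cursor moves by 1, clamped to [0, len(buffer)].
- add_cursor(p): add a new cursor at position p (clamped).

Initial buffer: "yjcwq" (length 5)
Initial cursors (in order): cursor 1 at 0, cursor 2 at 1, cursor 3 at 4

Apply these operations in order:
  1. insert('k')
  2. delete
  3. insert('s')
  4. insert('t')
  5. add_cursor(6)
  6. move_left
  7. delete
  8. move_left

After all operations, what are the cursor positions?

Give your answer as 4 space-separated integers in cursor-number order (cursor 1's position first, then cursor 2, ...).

After op 1 (insert('k')): buffer="kykjcwkq" (len 8), cursors c1@1 c2@3 c3@7, authorship 1.2...3.
After op 2 (delete): buffer="yjcwq" (len 5), cursors c1@0 c2@1 c3@4, authorship .....
After op 3 (insert('s')): buffer="sysjcwsq" (len 8), cursors c1@1 c2@3 c3@7, authorship 1.2...3.
After op 4 (insert('t')): buffer="stystjcwstq" (len 11), cursors c1@2 c2@5 c3@10, authorship 11.22...33.
After op 5 (add_cursor(6)): buffer="stystjcwstq" (len 11), cursors c1@2 c2@5 c4@6 c3@10, authorship 11.22...33.
After op 6 (move_left): buffer="stystjcwstq" (len 11), cursors c1@1 c2@4 c4@5 c3@9, authorship 11.22...33.
After op 7 (delete): buffer="tyjcwtq" (len 7), cursors c1@0 c2@2 c4@2 c3@5, authorship 1....3.
After op 8 (move_left): buffer="tyjcwtq" (len 7), cursors c1@0 c2@1 c4@1 c3@4, authorship 1....3.

Answer: 0 1 4 1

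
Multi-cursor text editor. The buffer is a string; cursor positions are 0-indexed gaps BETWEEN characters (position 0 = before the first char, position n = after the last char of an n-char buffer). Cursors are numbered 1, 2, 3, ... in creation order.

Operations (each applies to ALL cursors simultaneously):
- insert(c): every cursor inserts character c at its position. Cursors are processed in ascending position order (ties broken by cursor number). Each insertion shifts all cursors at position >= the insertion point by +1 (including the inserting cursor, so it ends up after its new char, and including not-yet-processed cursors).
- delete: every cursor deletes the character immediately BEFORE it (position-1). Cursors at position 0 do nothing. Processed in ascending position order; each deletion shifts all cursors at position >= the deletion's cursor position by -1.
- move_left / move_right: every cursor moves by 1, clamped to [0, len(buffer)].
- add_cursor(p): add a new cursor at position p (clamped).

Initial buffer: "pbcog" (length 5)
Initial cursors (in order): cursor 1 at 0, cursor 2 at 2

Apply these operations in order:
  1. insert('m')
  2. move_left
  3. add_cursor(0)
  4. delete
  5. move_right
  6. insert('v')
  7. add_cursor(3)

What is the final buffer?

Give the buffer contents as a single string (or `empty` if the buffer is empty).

Answer: mvvpmvcog

Derivation:
After op 1 (insert('m')): buffer="mpbmcog" (len 7), cursors c1@1 c2@4, authorship 1..2...
After op 2 (move_left): buffer="mpbmcog" (len 7), cursors c1@0 c2@3, authorship 1..2...
After op 3 (add_cursor(0)): buffer="mpbmcog" (len 7), cursors c1@0 c3@0 c2@3, authorship 1..2...
After op 4 (delete): buffer="mpmcog" (len 6), cursors c1@0 c3@0 c2@2, authorship 1.2...
After op 5 (move_right): buffer="mpmcog" (len 6), cursors c1@1 c3@1 c2@3, authorship 1.2...
After op 6 (insert('v')): buffer="mvvpmvcog" (len 9), cursors c1@3 c3@3 c2@6, authorship 113.22...
After op 7 (add_cursor(3)): buffer="mvvpmvcog" (len 9), cursors c1@3 c3@3 c4@3 c2@6, authorship 113.22...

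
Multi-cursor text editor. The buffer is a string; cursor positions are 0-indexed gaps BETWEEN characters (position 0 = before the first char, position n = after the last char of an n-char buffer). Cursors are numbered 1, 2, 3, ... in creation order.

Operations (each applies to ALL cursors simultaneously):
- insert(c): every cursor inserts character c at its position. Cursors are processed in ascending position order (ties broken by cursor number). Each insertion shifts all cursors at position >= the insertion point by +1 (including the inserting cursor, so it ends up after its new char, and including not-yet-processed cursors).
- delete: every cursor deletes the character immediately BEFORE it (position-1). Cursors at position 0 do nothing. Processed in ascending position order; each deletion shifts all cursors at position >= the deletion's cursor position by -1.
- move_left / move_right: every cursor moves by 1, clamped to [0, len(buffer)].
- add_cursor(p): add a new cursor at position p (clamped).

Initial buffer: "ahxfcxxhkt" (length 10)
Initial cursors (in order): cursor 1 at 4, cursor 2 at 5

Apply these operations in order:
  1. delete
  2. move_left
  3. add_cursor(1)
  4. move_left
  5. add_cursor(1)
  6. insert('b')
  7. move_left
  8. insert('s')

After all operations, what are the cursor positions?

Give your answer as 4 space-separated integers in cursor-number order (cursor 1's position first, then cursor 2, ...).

After op 1 (delete): buffer="ahxxxhkt" (len 8), cursors c1@3 c2@3, authorship ........
After op 2 (move_left): buffer="ahxxxhkt" (len 8), cursors c1@2 c2@2, authorship ........
After op 3 (add_cursor(1)): buffer="ahxxxhkt" (len 8), cursors c3@1 c1@2 c2@2, authorship ........
After op 4 (move_left): buffer="ahxxxhkt" (len 8), cursors c3@0 c1@1 c2@1, authorship ........
After op 5 (add_cursor(1)): buffer="ahxxxhkt" (len 8), cursors c3@0 c1@1 c2@1 c4@1, authorship ........
After op 6 (insert('b')): buffer="babbbhxxxhkt" (len 12), cursors c3@1 c1@5 c2@5 c4@5, authorship 3.124.......
After op 7 (move_left): buffer="babbbhxxxhkt" (len 12), cursors c3@0 c1@4 c2@4 c4@4, authorship 3.124.......
After op 8 (insert('s')): buffer="sbabbsssbhxxxhkt" (len 16), cursors c3@1 c1@8 c2@8 c4@8, authorship 33.121244.......

Answer: 8 8 1 8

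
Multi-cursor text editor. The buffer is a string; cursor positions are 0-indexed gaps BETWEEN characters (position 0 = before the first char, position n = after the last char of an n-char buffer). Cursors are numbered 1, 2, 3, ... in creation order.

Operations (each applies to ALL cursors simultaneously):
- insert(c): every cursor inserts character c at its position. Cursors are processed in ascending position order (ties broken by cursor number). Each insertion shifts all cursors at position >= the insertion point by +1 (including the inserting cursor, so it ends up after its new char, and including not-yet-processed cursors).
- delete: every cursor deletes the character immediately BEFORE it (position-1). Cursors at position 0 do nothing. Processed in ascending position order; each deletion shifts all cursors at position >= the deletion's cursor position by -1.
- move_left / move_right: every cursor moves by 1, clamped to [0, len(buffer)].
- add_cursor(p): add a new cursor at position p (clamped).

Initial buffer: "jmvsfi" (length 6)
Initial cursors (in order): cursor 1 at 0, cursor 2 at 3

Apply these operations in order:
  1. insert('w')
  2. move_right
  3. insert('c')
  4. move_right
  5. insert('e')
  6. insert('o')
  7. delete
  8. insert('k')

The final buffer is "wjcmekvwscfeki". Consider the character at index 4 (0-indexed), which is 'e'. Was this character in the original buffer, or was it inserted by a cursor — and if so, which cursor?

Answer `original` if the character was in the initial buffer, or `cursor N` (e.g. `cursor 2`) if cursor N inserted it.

Answer: cursor 1

Derivation:
After op 1 (insert('w')): buffer="wjmvwsfi" (len 8), cursors c1@1 c2@5, authorship 1...2...
After op 2 (move_right): buffer="wjmvwsfi" (len 8), cursors c1@2 c2@6, authorship 1...2...
After op 3 (insert('c')): buffer="wjcmvwscfi" (len 10), cursors c1@3 c2@8, authorship 1.1..2.2..
After op 4 (move_right): buffer="wjcmvwscfi" (len 10), cursors c1@4 c2@9, authorship 1.1..2.2..
After op 5 (insert('e')): buffer="wjcmevwscfei" (len 12), cursors c1@5 c2@11, authorship 1.1.1.2.2.2.
After op 6 (insert('o')): buffer="wjcmeovwscfeoi" (len 14), cursors c1@6 c2@13, authorship 1.1.11.2.2.22.
After op 7 (delete): buffer="wjcmevwscfei" (len 12), cursors c1@5 c2@11, authorship 1.1.1.2.2.2.
After op 8 (insert('k')): buffer="wjcmekvwscfeki" (len 14), cursors c1@6 c2@13, authorship 1.1.11.2.2.22.
Authorship (.=original, N=cursor N): 1 . 1 . 1 1 . 2 . 2 . 2 2 .
Index 4: author = 1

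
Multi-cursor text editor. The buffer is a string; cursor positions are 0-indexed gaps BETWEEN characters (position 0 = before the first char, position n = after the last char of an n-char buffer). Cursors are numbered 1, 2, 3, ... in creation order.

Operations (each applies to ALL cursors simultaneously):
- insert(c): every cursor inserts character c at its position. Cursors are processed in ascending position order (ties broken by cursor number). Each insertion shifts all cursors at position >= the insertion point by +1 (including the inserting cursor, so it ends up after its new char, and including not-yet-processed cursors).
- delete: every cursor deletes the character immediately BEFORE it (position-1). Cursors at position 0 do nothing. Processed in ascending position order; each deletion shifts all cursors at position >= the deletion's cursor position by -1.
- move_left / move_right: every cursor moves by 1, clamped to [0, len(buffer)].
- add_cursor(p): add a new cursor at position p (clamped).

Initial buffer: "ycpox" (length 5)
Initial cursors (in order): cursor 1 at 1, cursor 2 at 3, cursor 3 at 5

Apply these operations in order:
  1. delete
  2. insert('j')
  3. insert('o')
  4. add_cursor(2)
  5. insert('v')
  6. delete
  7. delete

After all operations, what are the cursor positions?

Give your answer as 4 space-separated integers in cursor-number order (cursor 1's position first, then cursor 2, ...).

Answer: 0 2 4 0

Derivation:
After op 1 (delete): buffer="co" (len 2), cursors c1@0 c2@1 c3@2, authorship ..
After op 2 (insert('j')): buffer="jcjoj" (len 5), cursors c1@1 c2@3 c3@5, authorship 1.2.3
After op 3 (insert('o')): buffer="jocjoojo" (len 8), cursors c1@2 c2@5 c3@8, authorship 11.22.33
After op 4 (add_cursor(2)): buffer="jocjoojo" (len 8), cursors c1@2 c4@2 c2@5 c3@8, authorship 11.22.33
After op 5 (insert('v')): buffer="jovvcjovojov" (len 12), cursors c1@4 c4@4 c2@8 c3@12, authorship 1114.222.333
After op 6 (delete): buffer="jocjoojo" (len 8), cursors c1@2 c4@2 c2@5 c3@8, authorship 11.22.33
After op 7 (delete): buffer="cjoj" (len 4), cursors c1@0 c4@0 c2@2 c3@4, authorship .2.3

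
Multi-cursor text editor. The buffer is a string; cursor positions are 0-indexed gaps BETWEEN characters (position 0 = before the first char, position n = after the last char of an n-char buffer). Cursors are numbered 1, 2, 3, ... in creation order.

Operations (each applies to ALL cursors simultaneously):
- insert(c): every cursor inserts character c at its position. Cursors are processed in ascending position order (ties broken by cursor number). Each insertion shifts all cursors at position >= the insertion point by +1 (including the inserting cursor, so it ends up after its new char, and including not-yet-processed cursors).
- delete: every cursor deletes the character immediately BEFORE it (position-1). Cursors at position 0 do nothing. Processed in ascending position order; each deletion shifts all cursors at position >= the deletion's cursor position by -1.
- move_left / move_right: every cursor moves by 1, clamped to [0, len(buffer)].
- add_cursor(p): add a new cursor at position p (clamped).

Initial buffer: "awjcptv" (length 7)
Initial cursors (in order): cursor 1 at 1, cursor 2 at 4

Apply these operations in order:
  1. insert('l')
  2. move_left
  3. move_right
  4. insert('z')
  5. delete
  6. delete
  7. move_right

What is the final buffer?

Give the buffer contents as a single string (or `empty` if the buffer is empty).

Answer: awjcptv

Derivation:
After op 1 (insert('l')): buffer="alwjclptv" (len 9), cursors c1@2 c2@6, authorship .1...2...
After op 2 (move_left): buffer="alwjclptv" (len 9), cursors c1@1 c2@5, authorship .1...2...
After op 3 (move_right): buffer="alwjclptv" (len 9), cursors c1@2 c2@6, authorship .1...2...
After op 4 (insert('z')): buffer="alzwjclzptv" (len 11), cursors c1@3 c2@8, authorship .11...22...
After op 5 (delete): buffer="alwjclptv" (len 9), cursors c1@2 c2@6, authorship .1...2...
After op 6 (delete): buffer="awjcptv" (len 7), cursors c1@1 c2@4, authorship .......
After op 7 (move_right): buffer="awjcptv" (len 7), cursors c1@2 c2@5, authorship .......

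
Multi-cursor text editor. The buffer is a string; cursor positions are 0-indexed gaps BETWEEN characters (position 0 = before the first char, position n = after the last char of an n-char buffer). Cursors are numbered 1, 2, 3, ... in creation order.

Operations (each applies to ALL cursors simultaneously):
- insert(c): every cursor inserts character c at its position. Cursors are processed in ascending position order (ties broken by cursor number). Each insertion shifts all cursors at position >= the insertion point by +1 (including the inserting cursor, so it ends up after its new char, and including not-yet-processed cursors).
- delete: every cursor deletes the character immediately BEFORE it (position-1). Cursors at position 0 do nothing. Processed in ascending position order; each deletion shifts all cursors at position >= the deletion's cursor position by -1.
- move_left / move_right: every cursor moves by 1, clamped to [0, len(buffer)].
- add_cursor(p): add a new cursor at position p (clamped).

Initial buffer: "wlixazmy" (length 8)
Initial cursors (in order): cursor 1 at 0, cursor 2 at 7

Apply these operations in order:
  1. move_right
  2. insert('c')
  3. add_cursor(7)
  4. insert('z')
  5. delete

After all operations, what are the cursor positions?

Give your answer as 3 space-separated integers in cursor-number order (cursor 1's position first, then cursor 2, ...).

After op 1 (move_right): buffer="wlixazmy" (len 8), cursors c1@1 c2@8, authorship ........
After op 2 (insert('c')): buffer="wclixazmyc" (len 10), cursors c1@2 c2@10, authorship .1.......2
After op 3 (add_cursor(7)): buffer="wclixazmyc" (len 10), cursors c1@2 c3@7 c2@10, authorship .1.......2
After op 4 (insert('z')): buffer="wczlixazzmycz" (len 13), cursors c1@3 c3@9 c2@13, authorship .11.....3..22
After op 5 (delete): buffer="wclixazmyc" (len 10), cursors c1@2 c3@7 c2@10, authorship .1.......2

Answer: 2 10 7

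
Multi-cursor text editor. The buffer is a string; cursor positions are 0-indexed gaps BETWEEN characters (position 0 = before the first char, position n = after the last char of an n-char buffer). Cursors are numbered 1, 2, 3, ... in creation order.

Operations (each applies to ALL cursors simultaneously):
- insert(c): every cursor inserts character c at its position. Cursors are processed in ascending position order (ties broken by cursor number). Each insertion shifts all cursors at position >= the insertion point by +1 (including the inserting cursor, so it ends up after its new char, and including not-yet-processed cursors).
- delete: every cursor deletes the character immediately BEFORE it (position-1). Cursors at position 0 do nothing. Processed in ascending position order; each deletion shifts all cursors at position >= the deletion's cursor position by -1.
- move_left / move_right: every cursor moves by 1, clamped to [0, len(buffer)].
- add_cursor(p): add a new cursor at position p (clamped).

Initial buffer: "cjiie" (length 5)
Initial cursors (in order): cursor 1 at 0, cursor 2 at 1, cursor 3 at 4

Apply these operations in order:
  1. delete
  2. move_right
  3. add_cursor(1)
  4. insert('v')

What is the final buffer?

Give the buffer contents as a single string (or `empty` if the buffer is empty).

Answer: jvvviev

Derivation:
After op 1 (delete): buffer="jie" (len 3), cursors c1@0 c2@0 c3@2, authorship ...
After op 2 (move_right): buffer="jie" (len 3), cursors c1@1 c2@1 c3@3, authorship ...
After op 3 (add_cursor(1)): buffer="jie" (len 3), cursors c1@1 c2@1 c4@1 c3@3, authorship ...
After op 4 (insert('v')): buffer="jvvviev" (len 7), cursors c1@4 c2@4 c4@4 c3@7, authorship .124..3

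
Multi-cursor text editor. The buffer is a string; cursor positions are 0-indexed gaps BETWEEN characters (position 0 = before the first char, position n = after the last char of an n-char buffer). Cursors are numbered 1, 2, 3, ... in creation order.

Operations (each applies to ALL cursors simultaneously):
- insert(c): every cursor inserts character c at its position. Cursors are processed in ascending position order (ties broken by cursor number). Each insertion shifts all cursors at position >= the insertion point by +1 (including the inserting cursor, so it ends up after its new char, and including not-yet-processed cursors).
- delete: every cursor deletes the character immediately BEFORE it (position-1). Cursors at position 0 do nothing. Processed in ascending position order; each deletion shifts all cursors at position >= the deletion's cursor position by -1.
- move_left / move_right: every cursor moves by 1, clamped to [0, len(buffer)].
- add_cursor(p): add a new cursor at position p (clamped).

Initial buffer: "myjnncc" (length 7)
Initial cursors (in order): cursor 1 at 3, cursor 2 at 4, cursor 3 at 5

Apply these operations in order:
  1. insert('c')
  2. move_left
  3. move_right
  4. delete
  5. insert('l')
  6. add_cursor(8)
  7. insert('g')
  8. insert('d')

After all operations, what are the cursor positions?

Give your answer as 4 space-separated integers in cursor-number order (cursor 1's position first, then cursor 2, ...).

Answer: 6 10 16 16

Derivation:
After op 1 (insert('c')): buffer="myjcncnccc" (len 10), cursors c1@4 c2@6 c3@8, authorship ...1.2.3..
After op 2 (move_left): buffer="myjcncnccc" (len 10), cursors c1@3 c2@5 c3@7, authorship ...1.2.3..
After op 3 (move_right): buffer="myjcncnccc" (len 10), cursors c1@4 c2@6 c3@8, authorship ...1.2.3..
After op 4 (delete): buffer="myjnncc" (len 7), cursors c1@3 c2@4 c3@5, authorship .......
After op 5 (insert('l')): buffer="myjlnlnlcc" (len 10), cursors c1@4 c2@6 c3@8, authorship ...1.2.3..
After op 6 (add_cursor(8)): buffer="myjlnlnlcc" (len 10), cursors c1@4 c2@6 c3@8 c4@8, authorship ...1.2.3..
After op 7 (insert('g')): buffer="myjlgnlgnlggcc" (len 14), cursors c1@5 c2@8 c3@12 c4@12, authorship ...11.22.334..
After op 8 (insert('d')): buffer="myjlgdnlgdnlggddcc" (len 18), cursors c1@6 c2@10 c3@16 c4@16, authorship ...111.222.33434..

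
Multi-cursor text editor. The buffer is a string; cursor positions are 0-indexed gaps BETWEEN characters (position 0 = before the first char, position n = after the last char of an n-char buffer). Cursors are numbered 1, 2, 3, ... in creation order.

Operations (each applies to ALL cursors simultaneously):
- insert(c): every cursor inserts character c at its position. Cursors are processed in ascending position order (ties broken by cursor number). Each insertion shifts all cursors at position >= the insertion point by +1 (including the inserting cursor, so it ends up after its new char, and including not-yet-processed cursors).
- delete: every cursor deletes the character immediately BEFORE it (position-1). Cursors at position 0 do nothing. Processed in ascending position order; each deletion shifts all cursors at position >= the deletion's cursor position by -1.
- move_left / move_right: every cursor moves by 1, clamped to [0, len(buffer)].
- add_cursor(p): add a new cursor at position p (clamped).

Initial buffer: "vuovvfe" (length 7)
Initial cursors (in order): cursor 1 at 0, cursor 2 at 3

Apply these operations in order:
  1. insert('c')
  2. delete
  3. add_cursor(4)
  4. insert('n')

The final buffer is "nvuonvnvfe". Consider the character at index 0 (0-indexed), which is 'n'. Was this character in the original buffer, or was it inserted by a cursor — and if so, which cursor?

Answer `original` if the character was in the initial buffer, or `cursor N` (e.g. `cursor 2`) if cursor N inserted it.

After op 1 (insert('c')): buffer="cvuocvvfe" (len 9), cursors c1@1 c2@5, authorship 1...2....
After op 2 (delete): buffer="vuovvfe" (len 7), cursors c1@0 c2@3, authorship .......
After op 3 (add_cursor(4)): buffer="vuovvfe" (len 7), cursors c1@0 c2@3 c3@4, authorship .......
After op 4 (insert('n')): buffer="nvuonvnvfe" (len 10), cursors c1@1 c2@5 c3@7, authorship 1...2.3...
Authorship (.=original, N=cursor N): 1 . . . 2 . 3 . . .
Index 0: author = 1

Answer: cursor 1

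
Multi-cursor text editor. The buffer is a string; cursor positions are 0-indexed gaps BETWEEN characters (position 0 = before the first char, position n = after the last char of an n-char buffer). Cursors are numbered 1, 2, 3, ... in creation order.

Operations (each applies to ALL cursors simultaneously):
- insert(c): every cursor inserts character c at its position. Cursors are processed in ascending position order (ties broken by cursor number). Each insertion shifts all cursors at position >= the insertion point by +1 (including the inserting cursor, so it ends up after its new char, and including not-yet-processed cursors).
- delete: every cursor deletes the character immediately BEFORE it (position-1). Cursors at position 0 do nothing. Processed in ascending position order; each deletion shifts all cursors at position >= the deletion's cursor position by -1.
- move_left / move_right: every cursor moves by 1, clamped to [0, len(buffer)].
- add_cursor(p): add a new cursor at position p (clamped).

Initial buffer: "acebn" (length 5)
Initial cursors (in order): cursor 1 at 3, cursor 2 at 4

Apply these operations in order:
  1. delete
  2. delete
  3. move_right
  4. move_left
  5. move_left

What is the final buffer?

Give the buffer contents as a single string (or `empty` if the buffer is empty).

After op 1 (delete): buffer="acn" (len 3), cursors c1@2 c2@2, authorship ...
After op 2 (delete): buffer="n" (len 1), cursors c1@0 c2@0, authorship .
After op 3 (move_right): buffer="n" (len 1), cursors c1@1 c2@1, authorship .
After op 4 (move_left): buffer="n" (len 1), cursors c1@0 c2@0, authorship .
After op 5 (move_left): buffer="n" (len 1), cursors c1@0 c2@0, authorship .

Answer: n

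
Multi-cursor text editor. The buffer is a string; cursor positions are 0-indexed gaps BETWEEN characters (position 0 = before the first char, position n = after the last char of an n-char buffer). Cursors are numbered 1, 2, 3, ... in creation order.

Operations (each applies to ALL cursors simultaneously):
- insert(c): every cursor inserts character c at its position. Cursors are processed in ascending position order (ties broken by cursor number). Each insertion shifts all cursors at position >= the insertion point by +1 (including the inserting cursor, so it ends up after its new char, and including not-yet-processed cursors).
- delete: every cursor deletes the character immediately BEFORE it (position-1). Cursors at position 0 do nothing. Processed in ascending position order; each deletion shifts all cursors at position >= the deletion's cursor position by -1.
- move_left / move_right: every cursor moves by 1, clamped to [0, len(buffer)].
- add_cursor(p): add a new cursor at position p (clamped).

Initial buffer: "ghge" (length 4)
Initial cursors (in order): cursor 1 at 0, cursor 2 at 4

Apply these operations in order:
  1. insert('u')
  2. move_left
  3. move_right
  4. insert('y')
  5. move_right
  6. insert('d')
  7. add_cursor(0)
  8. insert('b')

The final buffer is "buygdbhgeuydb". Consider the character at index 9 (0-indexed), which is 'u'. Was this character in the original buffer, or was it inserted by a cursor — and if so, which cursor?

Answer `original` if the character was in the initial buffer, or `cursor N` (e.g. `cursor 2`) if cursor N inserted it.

After op 1 (insert('u')): buffer="ughgeu" (len 6), cursors c1@1 c2@6, authorship 1....2
After op 2 (move_left): buffer="ughgeu" (len 6), cursors c1@0 c2@5, authorship 1....2
After op 3 (move_right): buffer="ughgeu" (len 6), cursors c1@1 c2@6, authorship 1....2
After op 4 (insert('y')): buffer="uyghgeuy" (len 8), cursors c1@2 c2@8, authorship 11....22
After op 5 (move_right): buffer="uyghgeuy" (len 8), cursors c1@3 c2@8, authorship 11....22
After op 6 (insert('d')): buffer="uygdhgeuyd" (len 10), cursors c1@4 c2@10, authorship 11.1...222
After op 7 (add_cursor(0)): buffer="uygdhgeuyd" (len 10), cursors c3@0 c1@4 c2@10, authorship 11.1...222
After op 8 (insert('b')): buffer="buygdbhgeuydb" (len 13), cursors c3@1 c1@6 c2@13, authorship 311.11...2222
Authorship (.=original, N=cursor N): 3 1 1 . 1 1 . . . 2 2 2 2
Index 9: author = 2

Answer: cursor 2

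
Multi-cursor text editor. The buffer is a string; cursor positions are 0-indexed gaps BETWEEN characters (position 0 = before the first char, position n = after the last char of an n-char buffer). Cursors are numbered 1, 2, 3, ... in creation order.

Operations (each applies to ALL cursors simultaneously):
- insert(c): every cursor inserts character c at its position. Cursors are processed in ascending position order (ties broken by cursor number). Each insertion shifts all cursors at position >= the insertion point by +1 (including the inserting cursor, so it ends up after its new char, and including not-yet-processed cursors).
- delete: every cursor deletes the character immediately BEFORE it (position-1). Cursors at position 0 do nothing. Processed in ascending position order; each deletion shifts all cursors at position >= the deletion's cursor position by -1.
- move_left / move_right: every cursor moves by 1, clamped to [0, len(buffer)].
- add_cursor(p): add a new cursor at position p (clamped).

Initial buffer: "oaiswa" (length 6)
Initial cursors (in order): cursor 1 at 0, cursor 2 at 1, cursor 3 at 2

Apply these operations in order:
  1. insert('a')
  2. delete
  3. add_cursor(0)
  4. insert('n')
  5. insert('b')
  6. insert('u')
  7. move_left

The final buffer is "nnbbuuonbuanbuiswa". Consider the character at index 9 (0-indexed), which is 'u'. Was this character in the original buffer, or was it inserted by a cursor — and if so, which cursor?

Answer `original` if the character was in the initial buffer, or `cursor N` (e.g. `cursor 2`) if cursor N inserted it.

Answer: cursor 2

Derivation:
After op 1 (insert('a')): buffer="aoaaaiswa" (len 9), cursors c1@1 c2@3 c3@5, authorship 1.2.3....
After op 2 (delete): buffer="oaiswa" (len 6), cursors c1@0 c2@1 c3@2, authorship ......
After op 3 (add_cursor(0)): buffer="oaiswa" (len 6), cursors c1@0 c4@0 c2@1 c3@2, authorship ......
After op 4 (insert('n')): buffer="nnonaniswa" (len 10), cursors c1@2 c4@2 c2@4 c3@6, authorship 14.2.3....
After op 5 (insert('b')): buffer="nnbbonbanbiswa" (len 14), cursors c1@4 c4@4 c2@7 c3@10, authorship 1414.22.33....
After op 6 (insert('u')): buffer="nnbbuuonbuanbuiswa" (len 18), cursors c1@6 c4@6 c2@10 c3@14, authorship 141414.222.333....
After op 7 (move_left): buffer="nnbbuuonbuanbuiswa" (len 18), cursors c1@5 c4@5 c2@9 c3@13, authorship 141414.222.333....
Authorship (.=original, N=cursor N): 1 4 1 4 1 4 . 2 2 2 . 3 3 3 . . . .
Index 9: author = 2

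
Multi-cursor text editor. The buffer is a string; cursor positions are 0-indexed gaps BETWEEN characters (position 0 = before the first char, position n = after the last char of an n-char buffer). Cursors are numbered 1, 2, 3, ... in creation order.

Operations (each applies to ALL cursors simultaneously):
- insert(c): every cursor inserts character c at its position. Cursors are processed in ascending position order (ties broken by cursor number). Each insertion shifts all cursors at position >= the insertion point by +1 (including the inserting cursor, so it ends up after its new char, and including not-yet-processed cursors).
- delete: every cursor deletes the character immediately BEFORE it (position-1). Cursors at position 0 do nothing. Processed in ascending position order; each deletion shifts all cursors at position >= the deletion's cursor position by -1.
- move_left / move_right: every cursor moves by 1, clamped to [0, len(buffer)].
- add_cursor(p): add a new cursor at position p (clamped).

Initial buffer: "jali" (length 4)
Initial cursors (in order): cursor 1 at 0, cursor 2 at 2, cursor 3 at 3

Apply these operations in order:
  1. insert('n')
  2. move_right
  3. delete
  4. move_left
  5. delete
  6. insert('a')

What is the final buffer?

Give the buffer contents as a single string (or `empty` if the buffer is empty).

After op 1 (insert('n')): buffer="njanlni" (len 7), cursors c1@1 c2@4 c3@6, authorship 1..2.3.
After op 2 (move_right): buffer="njanlni" (len 7), cursors c1@2 c2@5 c3@7, authorship 1..2.3.
After op 3 (delete): buffer="nann" (len 4), cursors c1@1 c2@3 c3@4, authorship 1.23
After op 4 (move_left): buffer="nann" (len 4), cursors c1@0 c2@2 c3@3, authorship 1.23
After op 5 (delete): buffer="nn" (len 2), cursors c1@0 c2@1 c3@1, authorship 13
After op 6 (insert('a')): buffer="anaan" (len 5), cursors c1@1 c2@4 c3@4, authorship 11233

Answer: anaan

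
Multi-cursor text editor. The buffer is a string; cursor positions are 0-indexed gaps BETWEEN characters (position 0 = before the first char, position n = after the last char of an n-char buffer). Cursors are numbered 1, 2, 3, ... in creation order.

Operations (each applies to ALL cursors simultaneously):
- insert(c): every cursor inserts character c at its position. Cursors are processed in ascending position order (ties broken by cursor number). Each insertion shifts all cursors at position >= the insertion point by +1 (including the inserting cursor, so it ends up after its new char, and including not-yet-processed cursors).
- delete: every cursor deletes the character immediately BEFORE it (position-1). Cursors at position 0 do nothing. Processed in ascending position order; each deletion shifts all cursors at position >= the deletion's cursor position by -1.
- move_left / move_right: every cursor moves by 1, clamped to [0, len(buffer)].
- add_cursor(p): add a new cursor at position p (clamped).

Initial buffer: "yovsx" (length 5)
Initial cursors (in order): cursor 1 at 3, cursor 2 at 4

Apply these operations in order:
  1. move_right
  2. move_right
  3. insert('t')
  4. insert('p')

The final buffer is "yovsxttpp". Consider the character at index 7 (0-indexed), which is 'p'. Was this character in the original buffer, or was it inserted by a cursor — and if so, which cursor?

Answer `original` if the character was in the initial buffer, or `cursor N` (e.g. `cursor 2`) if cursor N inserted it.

After op 1 (move_right): buffer="yovsx" (len 5), cursors c1@4 c2@5, authorship .....
After op 2 (move_right): buffer="yovsx" (len 5), cursors c1@5 c2@5, authorship .....
After op 3 (insert('t')): buffer="yovsxtt" (len 7), cursors c1@7 c2@7, authorship .....12
After op 4 (insert('p')): buffer="yovsxttpp" (len 9), cursors c1@9 c2@9, authorship .....1212
Authorship (.=original, N=cursor N): . . . . . 1 2 1 2
Index 7: author = 1

Answer: cursor 1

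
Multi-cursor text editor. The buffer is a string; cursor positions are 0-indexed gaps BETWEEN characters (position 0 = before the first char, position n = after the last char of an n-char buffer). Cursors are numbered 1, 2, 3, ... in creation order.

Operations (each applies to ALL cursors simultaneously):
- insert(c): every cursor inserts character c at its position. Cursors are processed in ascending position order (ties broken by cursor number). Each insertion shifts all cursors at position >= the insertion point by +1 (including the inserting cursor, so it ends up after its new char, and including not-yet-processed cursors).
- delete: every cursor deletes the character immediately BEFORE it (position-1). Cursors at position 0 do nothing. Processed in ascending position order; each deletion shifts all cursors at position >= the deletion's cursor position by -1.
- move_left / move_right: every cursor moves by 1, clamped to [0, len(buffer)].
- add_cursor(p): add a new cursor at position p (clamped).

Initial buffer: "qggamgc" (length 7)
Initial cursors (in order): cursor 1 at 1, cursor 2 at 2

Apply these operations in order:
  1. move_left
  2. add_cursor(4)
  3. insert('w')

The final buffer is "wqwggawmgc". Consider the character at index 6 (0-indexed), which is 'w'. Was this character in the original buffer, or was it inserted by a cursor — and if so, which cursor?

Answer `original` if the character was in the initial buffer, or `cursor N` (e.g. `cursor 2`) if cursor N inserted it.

Answer: cursor 3

Derivation:
After op 1 (move_left): buffer="qggamgc" (len 7), cursors c1@0 c2@1, authorship .......
After op 2 (add_cursor(4)): buffer="qggamgc" (len 7), cursors c1@0 c2@1 c3@4, authorship .......
After op 3 (insert('w')): buffer="wqwggawmgc" (len 10), cursors c1@1 c2@3 c3@7, authorship 1.2...3...
Authorship (.=original, N=cursor N): 1 . 2 . . . 3 . . .
Index 6: author = 3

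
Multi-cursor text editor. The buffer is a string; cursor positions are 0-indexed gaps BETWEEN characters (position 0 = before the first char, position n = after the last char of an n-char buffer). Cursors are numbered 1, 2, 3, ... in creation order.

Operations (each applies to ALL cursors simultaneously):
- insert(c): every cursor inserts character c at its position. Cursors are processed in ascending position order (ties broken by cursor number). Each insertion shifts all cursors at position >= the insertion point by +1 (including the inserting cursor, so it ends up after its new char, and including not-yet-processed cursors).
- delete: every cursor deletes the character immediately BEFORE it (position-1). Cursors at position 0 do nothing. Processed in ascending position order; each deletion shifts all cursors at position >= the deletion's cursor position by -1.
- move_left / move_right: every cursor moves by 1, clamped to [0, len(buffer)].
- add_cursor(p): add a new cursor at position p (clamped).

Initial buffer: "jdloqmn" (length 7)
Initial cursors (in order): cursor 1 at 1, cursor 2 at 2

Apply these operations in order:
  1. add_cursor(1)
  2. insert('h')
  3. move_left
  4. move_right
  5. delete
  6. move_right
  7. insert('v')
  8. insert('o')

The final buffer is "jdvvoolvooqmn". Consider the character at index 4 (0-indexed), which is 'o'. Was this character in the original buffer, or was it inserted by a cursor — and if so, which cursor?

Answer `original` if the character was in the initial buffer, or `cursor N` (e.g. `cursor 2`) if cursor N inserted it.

Answer: cursor 1

Derivation:
After op 1 (add_cursor(1)): buffer="jdloqmn" (len 7), cursors c1@1 c3@1 c2@2, authorship .......
After op 2 (insert('h')): buffer="jhhdhloqmn" (len 10), cursors c1@3 c3@3 c2@5, authorship .13.2.....
After op 3 (move_left): buffer="jhhdhloqmn" (len 10), cursors c1@2 c3@2 c2@4, authorship .13.2.....
After op 4 (move_right): buffer="jhhdhloqmn" (len 10), cursors c1@3 c3@3 c2@5, authorship .13.2.....
After op 5 (delete): buffer="jdloqmn" (len 7), cursors c1@1 c3@1 c2@2, authorship .......
After op 6 (move_right): buffer="jdloqmn" (len 7), cursors c1@2 c3@2 c2@3, authorship .......
After op 7 (insert('v')): buffer="jdvvlvoqmn" (len 10), cursors c1@4 c3@4 c2@6, authorship ..13.2....
After op 8 (insert('o')): buffer="jdvvoolvooqmn" (len 13), cursors c1@6 c3@6 c2@9, authorship ..1313.22....
Authorship (.=original, N=cursor N): . . 1 3 1 3 . 2 2 . . . .
Index 4: author = 1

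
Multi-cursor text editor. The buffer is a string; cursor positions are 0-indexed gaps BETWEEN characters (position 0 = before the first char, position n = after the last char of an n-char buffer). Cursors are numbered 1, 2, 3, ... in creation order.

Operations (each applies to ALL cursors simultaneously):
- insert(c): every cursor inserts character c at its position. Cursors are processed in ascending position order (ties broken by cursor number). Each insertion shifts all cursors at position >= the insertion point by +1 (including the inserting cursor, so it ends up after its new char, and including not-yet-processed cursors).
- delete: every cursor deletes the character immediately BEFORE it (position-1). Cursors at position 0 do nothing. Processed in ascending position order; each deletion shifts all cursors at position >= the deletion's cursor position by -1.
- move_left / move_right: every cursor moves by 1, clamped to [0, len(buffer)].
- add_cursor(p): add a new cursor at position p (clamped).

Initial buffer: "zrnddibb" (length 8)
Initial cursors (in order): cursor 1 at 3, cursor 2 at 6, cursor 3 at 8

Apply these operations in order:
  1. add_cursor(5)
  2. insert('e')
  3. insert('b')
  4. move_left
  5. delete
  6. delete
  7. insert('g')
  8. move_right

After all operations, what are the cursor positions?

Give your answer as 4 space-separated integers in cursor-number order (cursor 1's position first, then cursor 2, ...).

Answer: 4 9 12 7

Derivation:
After op 1 (add_cursor(5)): buffer="zrnddibb" (len 8), cursors c1@3 c4@5 c2@6 c3@8, authorship ........
After op 2 (insert('e')): buffer="zrneddeiebbe" (len 12), cursors c1@4 c4@7 c2@9 c3@12, authorship ...1..4.2..3
After op 3 (insert('b')): buffer="zrnebddebiebbbeb" (len 16), cursors c1@5 c4@9 c2@12 c3@16, authorship ...11..44.22..33
After op 4 (move_left): buffer="zrnebddebiebbbeb" (len 16), cursors c1@4 c4@8 c2@11 c3@15, authorship ...11..44.22..33
After op 5 (delete): buffer="zrnbddbibbbb" (len 12), cursors c1@3 c4@6 c2@8 c3@11, authorship ...1..4.2..3
After op 6 (delete): buffer="zrbdbbbb" (len 8), cursors c1@2 c4@4 c2@5 c3@7, authorship ..1.42.3
After op 7 (insert('g')): buffer="zrgbdgbgbbgb" (len 12), cursors c1@3 c4@6 c2@8 c3@11, authorship ..11.4422.33
After op 8 (move_right): buffer="zrgbdgbgbbgb" (len 12), cursors c1@4 c4@7 c2@9 c3@12, authorship ..11.4422.33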